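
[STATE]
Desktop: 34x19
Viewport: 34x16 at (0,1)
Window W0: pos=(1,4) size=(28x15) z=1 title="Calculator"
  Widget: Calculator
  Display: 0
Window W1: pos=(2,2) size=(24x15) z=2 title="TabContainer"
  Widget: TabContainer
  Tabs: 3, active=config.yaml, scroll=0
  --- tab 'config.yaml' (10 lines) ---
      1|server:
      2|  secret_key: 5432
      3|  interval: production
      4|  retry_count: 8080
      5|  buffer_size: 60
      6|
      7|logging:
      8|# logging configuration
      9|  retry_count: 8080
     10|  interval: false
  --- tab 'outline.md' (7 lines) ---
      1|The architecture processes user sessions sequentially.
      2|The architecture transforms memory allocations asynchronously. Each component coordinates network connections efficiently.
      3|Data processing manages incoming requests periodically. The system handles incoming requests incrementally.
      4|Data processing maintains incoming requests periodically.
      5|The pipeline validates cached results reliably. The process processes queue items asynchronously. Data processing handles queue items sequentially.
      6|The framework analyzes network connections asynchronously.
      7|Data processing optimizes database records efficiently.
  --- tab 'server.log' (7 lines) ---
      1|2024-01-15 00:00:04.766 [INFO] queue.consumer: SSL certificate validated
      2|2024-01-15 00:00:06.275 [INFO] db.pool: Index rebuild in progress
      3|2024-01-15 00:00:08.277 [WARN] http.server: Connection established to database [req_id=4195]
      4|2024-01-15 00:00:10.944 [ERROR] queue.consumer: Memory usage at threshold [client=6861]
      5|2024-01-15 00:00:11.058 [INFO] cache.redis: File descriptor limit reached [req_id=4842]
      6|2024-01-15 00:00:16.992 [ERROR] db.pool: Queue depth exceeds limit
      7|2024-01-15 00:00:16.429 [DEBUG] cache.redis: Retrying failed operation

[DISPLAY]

                                  
  ┏━━━━━━━━━━━━━━━━━━━━━━┓        
  ┃ TabContainer         ┃        
 ┏┠──────────────────────┨━━┓     
 ┃┃[config.yaml]│ outline┃  ┃     
 ┠┃──────────────────────┃──┨     
 ┃┃server:               ┃ 0┃     
 ┃┃  secret_key: 5432    ┃  ┃     
 ┃┃  interval: production┃  ┃     
 ┃┃  retry_count: 8080   ┃  ┃     
 ┃┃  buffer_size: 60     ┃  ┃     
 ┃┃                      ┃  ┃     
 ┃┃logging:              ┃  ┃     
 ┃┃# logging configuratio┃  ┃     
 ┃┃  retry_count: 8080   ┃  ┃     
 ┃┗━━━━━━━━━━━━━━━━━━━━━━┛  ┃     


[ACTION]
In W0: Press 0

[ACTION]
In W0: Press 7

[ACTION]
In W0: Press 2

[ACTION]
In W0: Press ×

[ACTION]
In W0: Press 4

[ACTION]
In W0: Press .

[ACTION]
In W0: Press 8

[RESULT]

                                  
  ┏━━━━━━━━━━━━━━━━━━━━━━┓        
  ┃ TabContainer         ┃        
 ┏┠──────────────────────┨━━┓     
 ┃┃[config.yaml]│ outline┃  ┃     
 ┠┃──────────────────────┃──┨     
 ┃┃server:               ┃.8┃     
 ┃┃  secret_key: 5432    ┃  ┃     
 ┃┃  interval: production┃  ┃     
 ┃┃  retry_count: 8080   ┃  ┃     
 ┃┃  buffer_size: 60     ┃  ┃     
 ┃┃                      ┃  ┃     
 ┃┃logging:              ┃  ┃     
 ┃┃# logging configuratio┃  ┃     
 ┃┃  retry_count: 8080   ┃  ┃     
 ┃┗━━━━━━━━━━━━━━━━━━━━━━┛  ┃     


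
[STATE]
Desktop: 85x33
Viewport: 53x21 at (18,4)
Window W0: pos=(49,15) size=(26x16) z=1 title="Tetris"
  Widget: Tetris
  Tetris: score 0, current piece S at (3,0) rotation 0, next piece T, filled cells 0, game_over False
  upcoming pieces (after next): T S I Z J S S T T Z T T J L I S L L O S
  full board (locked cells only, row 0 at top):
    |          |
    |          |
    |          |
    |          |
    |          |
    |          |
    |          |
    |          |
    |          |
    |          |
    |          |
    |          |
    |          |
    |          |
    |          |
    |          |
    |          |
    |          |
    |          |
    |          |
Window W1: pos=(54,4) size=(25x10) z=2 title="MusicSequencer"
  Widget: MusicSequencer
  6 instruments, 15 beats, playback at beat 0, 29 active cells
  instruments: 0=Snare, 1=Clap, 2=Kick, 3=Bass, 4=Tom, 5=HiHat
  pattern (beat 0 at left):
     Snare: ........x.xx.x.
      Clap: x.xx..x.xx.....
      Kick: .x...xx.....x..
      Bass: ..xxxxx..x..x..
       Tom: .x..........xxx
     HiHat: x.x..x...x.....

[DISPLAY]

                                    ┏━━━━━━━━━━━━━━━━
                                    ┃ MusicSequencer 
                                    ┠────────────────
                                    ┃      ▼123456789
                                    ┃ Snare········█·
                                    ┃  Clap█·██··█·██
                                    ┃  Kick·█···██···
                                    ┃  Bass··█████··█
                                    ┃   Tom·█········
                                    ┗━━━━━━━━━━━━━━━━
                                                     
                               ┏━━━━━━━━━━━━━━━━━━━━━
                               ┃ Tetris              
                               ┠─────────────────────
                               ┃          │Next:     
                               ┃          │ ▒        
                               ┃          │▒▒▒       
                               ┃          │          
                               ┃          │          
                               ┃          │          
                               ┃          │Score:    


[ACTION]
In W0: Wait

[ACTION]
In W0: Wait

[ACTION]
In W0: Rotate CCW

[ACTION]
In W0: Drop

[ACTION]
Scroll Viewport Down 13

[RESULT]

                                    ┃   Tom·█········
                                    ┗━━━━━━━━━━━━━━━━
                                                     
                               ┏━━━━━━━━━━━━━━━━━━━━━
                               ┃ Tetris              
                               ┠─────────────────────
                               ┃          │Next:     
                               ┃          │ ▒        
                               ┃          │▒▒▒       
                               ┃          │          
                               ┃          │          
                               ┃          │          
                               ┃          │Score:    
                               ┃          │0         
                               ┃          │          
                               ┃          │          
                               ┃          │          
                               ┃          │          
                               ┗━━━━━━━━━━━━━━━━━━━━━
                                                     
                                                     


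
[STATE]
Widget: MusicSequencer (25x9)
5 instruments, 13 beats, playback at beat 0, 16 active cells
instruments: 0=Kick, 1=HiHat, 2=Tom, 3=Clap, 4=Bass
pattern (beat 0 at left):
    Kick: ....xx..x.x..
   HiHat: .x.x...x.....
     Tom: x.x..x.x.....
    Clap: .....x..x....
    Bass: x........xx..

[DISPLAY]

      ▼123456789012      
  Kick····██··█·█··      
 HiHat·█·█···█·····      
   Tom█·█··█·█·····      
  Clap·····█··█····      
  Bass█········██··      
                         
                         
                         


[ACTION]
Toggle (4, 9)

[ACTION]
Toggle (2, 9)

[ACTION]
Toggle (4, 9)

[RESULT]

      ▼123456789012      
  Kick····██··█·█··      
 HiHat·█·█···█·····      
   Tom█·█··█·█·█···      
  Clap·····█··█····      
  Bass█········██··      
                         
                         
                         


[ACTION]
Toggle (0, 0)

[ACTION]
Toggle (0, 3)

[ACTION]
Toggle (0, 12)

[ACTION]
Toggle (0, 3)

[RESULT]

      ▼123456789012      
  Kick█···██··█·█·█      
 HiHat·█·█···█·····      
   Tom█·█··█·█·█···      
  Clap·····█··█····      
  Bass█········██··      
                         
                         
                         


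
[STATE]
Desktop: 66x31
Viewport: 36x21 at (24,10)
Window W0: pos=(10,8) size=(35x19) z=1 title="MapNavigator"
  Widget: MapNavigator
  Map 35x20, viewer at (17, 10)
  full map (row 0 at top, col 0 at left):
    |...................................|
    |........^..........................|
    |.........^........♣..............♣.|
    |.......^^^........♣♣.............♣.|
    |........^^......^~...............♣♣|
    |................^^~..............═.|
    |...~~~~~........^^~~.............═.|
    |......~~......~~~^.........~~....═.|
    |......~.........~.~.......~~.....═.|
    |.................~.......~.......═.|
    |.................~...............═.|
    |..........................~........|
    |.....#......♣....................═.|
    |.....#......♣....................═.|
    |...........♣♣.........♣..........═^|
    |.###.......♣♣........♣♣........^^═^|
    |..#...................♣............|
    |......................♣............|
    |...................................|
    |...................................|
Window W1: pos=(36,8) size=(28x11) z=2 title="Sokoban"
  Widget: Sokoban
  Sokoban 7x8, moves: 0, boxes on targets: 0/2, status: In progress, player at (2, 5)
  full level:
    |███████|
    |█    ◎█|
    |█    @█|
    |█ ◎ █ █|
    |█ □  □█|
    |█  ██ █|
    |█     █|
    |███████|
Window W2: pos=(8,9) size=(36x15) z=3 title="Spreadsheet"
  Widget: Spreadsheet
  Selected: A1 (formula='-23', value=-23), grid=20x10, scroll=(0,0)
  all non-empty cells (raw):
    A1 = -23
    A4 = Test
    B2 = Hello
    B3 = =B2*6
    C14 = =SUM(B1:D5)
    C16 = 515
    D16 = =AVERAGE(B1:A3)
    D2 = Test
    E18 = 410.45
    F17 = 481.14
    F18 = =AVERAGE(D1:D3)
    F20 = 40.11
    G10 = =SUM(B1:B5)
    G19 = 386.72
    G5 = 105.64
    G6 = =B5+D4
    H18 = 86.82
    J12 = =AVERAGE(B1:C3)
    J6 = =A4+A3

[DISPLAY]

                   ┃────────────────
───────────────────┨                
                   ┃                
B       C       D  ┃                
-------------------┃                
    0       0      ┃                
lo          0Test  ┃                
R!          0      ┃                
    0       0      ┃━━━━━━━━━━━━━━━━
    0       0      ┃┃               
    0       0      ┃┃               
    0       0      ┃┃               
    0       0      ┃┃               
━━━━━━━━━━━━━━━━━━━┛┃               
........♣...........┃               
........♣...........┃               
━━━━━━━━━━━━━━━━━━━━┛               
                                    
                                    
                                    
                                    


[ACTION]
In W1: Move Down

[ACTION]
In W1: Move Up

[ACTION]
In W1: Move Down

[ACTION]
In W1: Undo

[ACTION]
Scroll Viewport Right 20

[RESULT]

             ┃───────────────────┨  
─────────────┨                   ┃  
             ┃                   ┃  
  C       D  ┃                   ┃  
-------------┃                   ┃  
      0      ┃                   ┃  
      0Test  ┃                   ┃  
      0      ┃                   ┃  
      0      ┃━━━━━━━━━━━━━━━━━━━┛  
      0      ┃┃                     
      0      ┃┃                     
      0      ┃┃                     
      0      ┃┃                     
━━━━━━━━━━━━━┛┃                     
..♣...........┃                     
..♣...........┃                     
━━━━━━━━━━━━━━┛                     
                                    
                                    
                                    
                                    


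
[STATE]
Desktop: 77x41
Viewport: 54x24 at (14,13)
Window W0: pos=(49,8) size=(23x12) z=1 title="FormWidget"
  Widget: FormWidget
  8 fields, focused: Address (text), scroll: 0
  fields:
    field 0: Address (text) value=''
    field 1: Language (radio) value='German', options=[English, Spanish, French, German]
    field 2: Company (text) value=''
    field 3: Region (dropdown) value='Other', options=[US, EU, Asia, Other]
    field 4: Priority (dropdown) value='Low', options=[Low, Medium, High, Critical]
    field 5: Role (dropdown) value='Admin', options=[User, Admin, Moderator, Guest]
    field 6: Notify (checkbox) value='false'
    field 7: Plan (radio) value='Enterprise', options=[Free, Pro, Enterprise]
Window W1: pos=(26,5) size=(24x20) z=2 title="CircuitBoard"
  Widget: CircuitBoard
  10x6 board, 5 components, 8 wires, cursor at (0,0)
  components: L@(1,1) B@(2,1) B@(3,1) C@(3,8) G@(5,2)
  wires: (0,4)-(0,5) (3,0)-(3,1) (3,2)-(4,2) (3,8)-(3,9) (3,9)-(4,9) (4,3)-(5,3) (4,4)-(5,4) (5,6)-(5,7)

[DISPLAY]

            ┃2       B             ┃  Company:    [   
            ┃                      ┃  Region:     [Oth
            ┃3   · ─ B   ·         ┃  Priority:   [Low
            ┃            │         ┃  Role:       [Adm
            ┃4           ·   ·   · ┃  Notify:     [ ] 
            ┃                │   │ ┃  Plan:       ( ) 
            ┃5           G   ·   · ┃━━━━━━━━━━━━━━━━━━
            ┃Cursor: (0,0)         ┃                  
            ┃                      ┃                  
            ┃                      ┃                  
            ┃                      ┃                  
            ┗━━━━━━━━━━━━━━━━━━━━━━┛                  
                                                      
                                                      
                                                      
                                                      
                                                      
                                                      
                                                      
                                                      
                                                      
                                                      
                                                      
                                                      


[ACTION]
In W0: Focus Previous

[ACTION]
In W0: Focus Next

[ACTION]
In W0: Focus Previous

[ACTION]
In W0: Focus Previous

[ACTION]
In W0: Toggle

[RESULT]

            ┃2       B             ┃  Company:    [   
            ┃                      ┃  Region:     [Oth
            ┃3   · ─ B   ·         ┃  Priority:   [Low
            ┃            │         ┃  Role:       [Adm
            ┃4           ·   ·   · ┃> Notify:     [x] 
            ┃                │   │ ┃  Plan:       ( ) 
            ┃5           G   ·   · ┃━━━━━━━━━━━━━━━━━━
            ┃Cursor: (0,0)         ┃                  
            ┃                      ┃                  
            ┃                      ┃                  
            ┃                      ┃                  
            ┗━━━━━━━━━━━━━━━━━━━━━━┛                  
                                                      
                                                      
                                                      
                                                      
                                                      
                                                      
                                                      
                                                      
                                                      
                                                      
                                                      
                                                      


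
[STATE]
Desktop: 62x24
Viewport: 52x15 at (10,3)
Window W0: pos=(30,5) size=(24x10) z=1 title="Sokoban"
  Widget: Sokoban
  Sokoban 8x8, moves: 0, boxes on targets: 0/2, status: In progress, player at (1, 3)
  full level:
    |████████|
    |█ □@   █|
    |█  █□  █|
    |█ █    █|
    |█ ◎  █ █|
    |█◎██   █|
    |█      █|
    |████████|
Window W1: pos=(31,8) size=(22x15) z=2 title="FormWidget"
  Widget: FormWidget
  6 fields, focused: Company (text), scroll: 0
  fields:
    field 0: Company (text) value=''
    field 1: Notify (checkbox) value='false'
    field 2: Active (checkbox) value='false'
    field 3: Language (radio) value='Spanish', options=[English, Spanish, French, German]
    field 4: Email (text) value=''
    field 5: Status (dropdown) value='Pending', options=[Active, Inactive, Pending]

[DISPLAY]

                                                    
                                                    
                    ┏━━━━━━━━━━━━━━━━━━━━━━┓        
                    ┃ Sokoban              ┃        
                    ┠──────────────────────┨        
                    ┃┏━━━━━━━━━━━━━━━━━━━━┓┃        
                    ┃┃ FormWidget         ┃┃        
                    ┃┠────────────────────┨┃        
                    ┃┃> Company:    [    ]┃┃        
                    ┃┃  Notify:     [ ]   ┃┃        
                    ┃┃  Active:     [ ]   ┃┃        
                    ┗┃  Language:   ( ) En┃┛        
                     ┃  Email:      [    ]┃         
                     ┃  Status:     [Pen▼]┃         
                     ┃                    ┃         


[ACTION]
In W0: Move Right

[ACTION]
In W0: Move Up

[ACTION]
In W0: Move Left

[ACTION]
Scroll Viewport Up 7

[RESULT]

                                                    
                                                    
                                                    
                                                    
                                                    
                    ┏━━━━━━━━━━━━━━━━━━━━━━┓        
                    ┃ Sokoban              ┃        
                    ┠──────────────────────┨        
                    ┃┏━━━━━━━━━━━━━━━━━━━━┓┃        
                    ┃┃ FormWidget         ┃┃        
                    ┃┠────────────────────┨┃        
                    ┃┃> Company:    [    ]┃┃        
                    ┃┃  Notify:     [ ]   ┃┃        
                    ┃┃  Active:     [ ]   ┃┃        
                    ┗┃  Language:   ( ) En┃┛        


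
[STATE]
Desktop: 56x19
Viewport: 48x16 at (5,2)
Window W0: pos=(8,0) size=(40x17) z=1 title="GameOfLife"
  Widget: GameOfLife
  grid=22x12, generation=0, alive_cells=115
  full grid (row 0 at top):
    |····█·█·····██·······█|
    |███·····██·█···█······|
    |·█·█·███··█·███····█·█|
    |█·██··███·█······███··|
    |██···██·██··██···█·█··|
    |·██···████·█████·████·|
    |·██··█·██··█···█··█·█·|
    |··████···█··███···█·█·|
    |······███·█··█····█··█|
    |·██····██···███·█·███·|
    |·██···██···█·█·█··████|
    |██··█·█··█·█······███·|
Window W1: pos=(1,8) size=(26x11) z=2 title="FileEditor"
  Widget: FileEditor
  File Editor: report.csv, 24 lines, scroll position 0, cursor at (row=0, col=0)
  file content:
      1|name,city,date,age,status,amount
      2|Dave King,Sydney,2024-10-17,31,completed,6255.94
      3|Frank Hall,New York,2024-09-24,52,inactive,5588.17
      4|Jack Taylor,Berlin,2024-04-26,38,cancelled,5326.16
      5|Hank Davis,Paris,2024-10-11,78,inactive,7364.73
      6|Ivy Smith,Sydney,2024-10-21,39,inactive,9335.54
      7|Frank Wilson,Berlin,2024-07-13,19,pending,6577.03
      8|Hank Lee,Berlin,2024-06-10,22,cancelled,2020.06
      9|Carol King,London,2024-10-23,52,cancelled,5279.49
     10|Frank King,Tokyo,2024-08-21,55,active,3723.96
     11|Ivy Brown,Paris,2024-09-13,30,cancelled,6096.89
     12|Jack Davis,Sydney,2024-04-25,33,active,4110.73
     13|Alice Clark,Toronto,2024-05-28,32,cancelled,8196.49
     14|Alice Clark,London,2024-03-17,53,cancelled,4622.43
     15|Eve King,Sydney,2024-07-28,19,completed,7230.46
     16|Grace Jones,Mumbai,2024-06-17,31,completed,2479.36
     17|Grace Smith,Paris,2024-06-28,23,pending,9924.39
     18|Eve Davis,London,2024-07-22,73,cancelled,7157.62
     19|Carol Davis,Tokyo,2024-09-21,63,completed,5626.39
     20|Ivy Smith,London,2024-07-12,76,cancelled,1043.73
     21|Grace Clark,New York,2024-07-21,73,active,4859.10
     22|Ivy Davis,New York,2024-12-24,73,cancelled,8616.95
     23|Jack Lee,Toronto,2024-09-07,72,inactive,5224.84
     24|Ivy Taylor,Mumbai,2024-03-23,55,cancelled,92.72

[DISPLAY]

   ┠──────────────────────────────────────┨     
   ┃Gen: 0                                ┃     
   ┃····█·█·····██·······█                ┃     
   ┃███·····██·█···█······                ┃     
   ┃·█·█·███··█·███····█·█                ┃     
   ┃█·██··███·█······███··                ┃     
━━━━━━━━━━━━━━━━━━━━━┓·█··                ┃     
leEditor             ┃███·                ┃     
─────────────────────┨█·█·                ┃     
e,city,date,age,stat▲┃█·█·                ┃     
e King,Sydney,2024-1█┃█··█                ┃     
nk Hall,New York,202░┃███·                ┃     
k Taylor,Berlin,2024░┃████                ┃     
k Davis,Paris,2024-1░┃███·                ┃     
 Smith,Sydney,2024-1░┃━━━━━━━━━━━━━━━━━━━━┛     
nk Wilson,Berlin,202▼┃                          


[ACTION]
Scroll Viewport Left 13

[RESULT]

        ┠──────────────────────────────────────┨
        ┃Gen: 0                                ┃
        ┃····█·█·····██·······█                ┃
        ┃███·····██·█···█······                ┃
        ┃·█·█·███··█·███····█·█                ┃
        ┃█·██··███·█······███··                ┃
 ┏━━━━━━━━━━━━━━━━━━━━━━━━┓·█··                ┃
 ┃ FileEditor             ┃███·                ┃
 ┠────────────────────────┨█·█·                ┃
 ┃█ame,city,date,age,stat▲┃█·█·                ┃
 ┃Dave King,Sydney,2024-1█┃█··█                ┃
 ┃Frank Hall,New York,202░┃███·                ┃
 ┃Jack Taylor,Berlin,2024░┃████                ┃
 ┃Hank Davis,Paris,2024-1░┃███·                ┃
 ┃Ivy Smith,Sydney,2024-1░┃━━━━━━━━━━━━━━━━━━━━┛
 ┃Frank Wilson,Berlin,202▼┃                     


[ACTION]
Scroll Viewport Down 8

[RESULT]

        ┃Gen: 0                                ┃
        ┃····█·█·····██·······█                ┃
        ┃███·····██·█···█······                ┃
        ┃·█·█·███··█·███····█·█                ┃
        ┃█·██··███·█······███··                ┃
 ┏━━━━━━━━━━━━━━━━━━━━━━━━┓·█··                ┃
 ┃ FileEditor             ┃███·                ┃
 ┠────────────────────────┨█·█·                ┃
 ┃█ame,city,date,age,stat▲┃█·█·                ┃
 ┃Dave King,Sydney,2024-1█┃█··█                ┃
 ┃Frank Hall,New York,202░┃███·                ┃
 ┃Jack Taylor,Berlin,2024░┃████                ┃
 ┃Hank Davis,Paris,2024-1░┃███·                ┃
 ┃Ivy Smith,Sydney,2024-1░┃━━━━━━━━━━━━━━━━━━━━┛
 ┃Frank Wilson,Berlin,202▼┃                     
 ┗━━━━━━━━━━━━━━━━━━━━━━━━┛                     


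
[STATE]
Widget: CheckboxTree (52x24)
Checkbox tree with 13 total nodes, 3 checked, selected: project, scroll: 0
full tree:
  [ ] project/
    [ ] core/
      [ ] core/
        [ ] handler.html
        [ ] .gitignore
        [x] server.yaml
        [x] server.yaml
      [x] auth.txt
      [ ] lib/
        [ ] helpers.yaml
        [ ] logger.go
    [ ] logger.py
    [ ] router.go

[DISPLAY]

>[-] project/                                       
   [-] core/                                        
     [-] core/                                      
       [ ] handler.html                             
       [ ] .gitignore                               
       [x] server.yaml                              
       [x] server.yaml                              
     [x] auth.txt                                   
     [ ] lib/                                       
       [ ] helpers.yaml                             
       [ ] logger.go                                
   [ ] logger.py                                    
   [ ] router.go                                    
                                                    
                                                    
                                                    
                                                    
                                                    
                                                    
                                                    
                                                    
                                                    
                                                    
                                                    


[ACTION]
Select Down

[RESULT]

 [-] project/                                       
>  [-] core/                                        
     [-] core/                                      
       [ ] handler.html                             
       [ ] .gitignore                               
       [x] server.yaml                              
       [x] server.yaml                              
     [x] auth.txt                                   
     [ ] lib/                                       
       [ ] helpers.yaml                             
       [ ] logger.go                                
   [ ] logger.py                                    
   [ ] router.go                                    
                                                    
                                                    
                                                    
                                                    
                                                    
                                                    
                                                    
                                                    
                                                    
                                                    
                                                    


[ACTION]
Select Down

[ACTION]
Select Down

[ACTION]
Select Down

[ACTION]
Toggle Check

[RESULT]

 [-] project/                                       
   [-] core/                                        
     [-] core/                                      
       [ ] handler.html                             
>      [x] .gitignore                               
       [x] server.yaml                              
       [x] server.yaml                              
     [x] auth.txt                                   
     [ ] lib/                                       
       [ ] helpers.yaml                             
       [ ] logger.go                                
   [ ] logger.py                                    
   [ ] router.go                                    
                                                    
                                                    
                                                    
                                                    
                                                    
                                                    
                                                    
                                                    
                                                    
                                                    
                                                    


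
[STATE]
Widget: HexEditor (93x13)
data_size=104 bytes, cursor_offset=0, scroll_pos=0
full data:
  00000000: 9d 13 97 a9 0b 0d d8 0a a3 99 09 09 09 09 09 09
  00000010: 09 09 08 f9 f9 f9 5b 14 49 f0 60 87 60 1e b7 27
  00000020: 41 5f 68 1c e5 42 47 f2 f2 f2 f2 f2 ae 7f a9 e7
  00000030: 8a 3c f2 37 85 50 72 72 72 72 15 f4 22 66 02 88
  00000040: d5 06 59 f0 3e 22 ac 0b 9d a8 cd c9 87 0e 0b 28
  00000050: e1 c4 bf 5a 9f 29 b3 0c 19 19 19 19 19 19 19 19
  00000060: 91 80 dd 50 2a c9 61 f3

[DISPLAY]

00000000  9D 13 97 a9 0b 0d d8 0a  a3 99 09 09 09 09 09 09  |................|               
00000010  09 09 08 f9 f9 f9 5b 14  49 f0 60 87 60 1e b7 27  |......[.I.`.`..'|               
00000020  41 5f 68 1c e5 42 47 f2  f2 f2 f2 f2 ae 7f a9 e7  |A_h..BG.........|               
00000030  8a 3c f2 37 85 50 72 72  72 72 15 f4 22 66 02 88  |.<.7.Prrrr.."f..|               
00000040  d5 06 59 f0 3e 22 ac 0b  9d a8 cd c9 87 0e 0b 28  |..Y.>".........(|               
00000050  e1 c4 bf 5a 9f 29 b3 0c  19 19 19 19 19 19 19 19  |...Z.)..........|               
00000060  91 80 dd 50 2a c9 61 f3                           |...P*.a.        |               
                                                                                             
                                                                                             
                                                                                             
                                                                                             
                                                                                             
                                                                                             


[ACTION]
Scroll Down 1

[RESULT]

00000010  09 09 08 f9 f9 f9 5b 14  49 f0 60 87 60 1e b7 27  |......[.I.`.`..'|               
00000020  41 5f 68 1c e5 42 47 f2  f2 f2 f2 f2 ae 7f a9 e7  |A_h..BG.........|               
00000030  8a 3c f2 37 85 50 72 72  72 72 15 f4 22 66 02 88  |.<.7.Prrrr.."f..|               
00000040  d5 06 59 f0 3e 22 ac 0b  9d a8 cd c9 87 0e 0b 28  |..Y.>".........(|               
00000050  e1 c4 bf 5a 9f 29 b3 0c  19 19 19 19 19 19 19 19  |...Z.)..........|               
00000060  91 80 dd 50 2a c9 61 f3                           |...P*.a.        |               
                                                                                             
                                                                                             
                                                                                             
                                                                                             
                                                                                             
                                                                                             
                                                                                             


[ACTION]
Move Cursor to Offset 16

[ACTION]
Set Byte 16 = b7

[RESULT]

00000010  B7 09 08 f9 f9 f9 5b 14  49 f0 60 87 60 1e b7 27  |......[.I.`.`..'|               
00000020  41 5f 68 1c e5 42 47 f2  f2 f2 f2 f2 ae 7f a9 e7  |A_h..BG.........|               
00000030  8a 3c f2 37 85 50 72 72  72 72 15 f4 22 66 02 88  |.<.7.Prrrr.."f..|               
00000040  d5 06 59 f0 3e 22 ac 0b  9d a8 cd c9 87 0e 0b 28  |..Y.>".........(|               
00000050  e1 c4 bf 5a 9f 29 b3 0c  19 19 19 19 19 19 19 19  |...Z.)..........|               
00000060  91 80 dd 50 2a c9 61 f3                           |...P*.a.        |               
                                                                                             
                                                                                             
                                                                                             
                                                                                             
                                                                                             
                                                                                             
                                                                                             


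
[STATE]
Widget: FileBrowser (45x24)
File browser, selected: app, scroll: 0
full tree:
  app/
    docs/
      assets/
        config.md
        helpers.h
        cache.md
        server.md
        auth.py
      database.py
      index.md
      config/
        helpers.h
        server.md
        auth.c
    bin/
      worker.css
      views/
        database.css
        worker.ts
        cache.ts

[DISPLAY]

> [-] app/                                   
    [+] docs/                                
    [+] bin/                                 
                                             
                                             
                                             
                                             
                                             
                                             
                                             
                                             
                                             
                                             
                                             
                                             
                                             
                                             
                                             
                                             
                                             
                                             
                                             
                                             
                                             


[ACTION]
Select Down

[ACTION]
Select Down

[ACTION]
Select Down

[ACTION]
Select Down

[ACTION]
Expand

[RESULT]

  [-] app/                                   
    [+] docs/                                
  > [-] bin/                                 
      worker.css                             
      [+] views/                             
                                             
                                             
                                             
                                             
                                             
                                             
                                             
                                             
                                             
                                             
                                             
                                             
                                             
                                             
                                             
                                             
                                             
                                             
                                             


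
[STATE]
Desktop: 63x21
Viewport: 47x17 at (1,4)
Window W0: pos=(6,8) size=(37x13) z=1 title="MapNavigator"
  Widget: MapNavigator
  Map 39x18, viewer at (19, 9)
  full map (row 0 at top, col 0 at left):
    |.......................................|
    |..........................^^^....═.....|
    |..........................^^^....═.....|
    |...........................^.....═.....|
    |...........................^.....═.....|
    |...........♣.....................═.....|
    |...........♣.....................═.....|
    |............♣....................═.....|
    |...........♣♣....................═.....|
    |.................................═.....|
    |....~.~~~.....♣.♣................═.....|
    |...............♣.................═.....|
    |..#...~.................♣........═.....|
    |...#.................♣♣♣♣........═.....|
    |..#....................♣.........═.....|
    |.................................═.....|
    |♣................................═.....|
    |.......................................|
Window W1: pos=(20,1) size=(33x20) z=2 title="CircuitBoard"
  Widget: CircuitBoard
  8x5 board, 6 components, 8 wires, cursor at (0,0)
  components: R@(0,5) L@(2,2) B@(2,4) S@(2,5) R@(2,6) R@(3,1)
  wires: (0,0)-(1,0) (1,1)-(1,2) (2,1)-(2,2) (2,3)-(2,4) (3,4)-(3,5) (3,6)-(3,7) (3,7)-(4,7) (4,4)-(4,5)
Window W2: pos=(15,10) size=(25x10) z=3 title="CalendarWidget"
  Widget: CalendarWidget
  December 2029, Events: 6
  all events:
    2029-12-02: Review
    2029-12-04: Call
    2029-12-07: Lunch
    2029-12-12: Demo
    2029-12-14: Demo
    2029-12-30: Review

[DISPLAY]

                   ┃   0 1 2 3 4 5 6 7         
                   ┃0  [.]                  R  
                   ┃    │                      
                   ┃1   ·   · ─ ·              
     ┏━━━━━━━━━━━━━┃                           
     ┃ MapNavigator┃2       · ─ L   · ─ B   S  
     ┠────────┏━━━━━━━━━━━━━━━━━━━━━━━┓        
     ┃........┃ CalendarWidget        ┃ · ─ ·  
     ┃........┠───────────────────────┨        
     ┃........┃     December 2029     ┃ · ─ ·  
     ┃........┃Mo Tu We Th Fr Sa Su   ┃        
     ┃........┃                1  2*  ┃        
     ┃..~.~~~.┃ 3  4*  5  6  7*  8  9 ┃        
     ┃........┃10 11 12* 13 14* 15 16 ┃        
     ┃#...~...┃17 18 19 20 21 22 23   ┃        
     ┃.#......┗━━━━━━━━━━━━━━━━━━━━━━━┛        
     ┗━━━━━━━━━━━━━┗━━━━━━━━━━━━━━━━━━━━━━━━━━━


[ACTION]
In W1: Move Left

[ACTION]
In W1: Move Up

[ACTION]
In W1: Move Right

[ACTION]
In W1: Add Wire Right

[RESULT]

                   ┃   0 1 2 3 4 5 6 7         
                   ┃0   ·  [.]─ ·           R  
                   ┃    │                      
                   ┃1   ·   · ─ ·              
     ┏━━━━━━━━━━━━━┃                           
     ┃ MapNavigator┃2       · ─ L   · ─ B   S  
     ┠────────┏━━━━━━━━━━━━━━━━━━━━━━━┓        
     ┃........┃ CalendarWidget        ┃ · ─ ·  
     ┃........┠───────────────────────┨        
     ┃........┃     December 2029     ┃ · ─ ·  
     ┃........┃Mo Tu We Th Fr Sa Su   ┃        
     ┃........┃                1  2*  ┃        
     ┃..~.~~~.┃ 3  4*  5  6  7*  8  9 ┃        
     ┃........┃10 11 12* 13 14* 15 16 ┃        
     ┃#...~...┃17 18 19 20 21 22 23   ┃        
     ┃.#......┗━━━━━━━━━━━━━━━━━━━━━━━┛        
     ┗━━━━━━━━━━━━━┗━━━━━━━━━━━━━━━━━━━━━━━━━━━
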